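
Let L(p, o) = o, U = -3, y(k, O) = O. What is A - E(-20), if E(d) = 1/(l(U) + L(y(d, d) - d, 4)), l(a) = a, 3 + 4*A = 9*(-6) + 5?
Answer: -14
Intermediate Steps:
A = -13 (A = -3/4 + (9*(-6) + 5)/4 = -3/4 + (-54 + 5)/4 = -3/4 + (1/4)*(-49) = -3/4 - 49/4 = -13)
E(d) = 1 (E(d) = 1/(-3 + 4) = 1/1 = 1)
A - E(-20) = -13 - 1*1 = -13 - 1 = -14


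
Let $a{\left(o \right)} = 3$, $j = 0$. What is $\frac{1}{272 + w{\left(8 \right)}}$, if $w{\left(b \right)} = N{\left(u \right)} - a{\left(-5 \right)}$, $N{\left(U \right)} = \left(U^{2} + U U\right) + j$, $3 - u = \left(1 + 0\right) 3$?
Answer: $\frac{1}{269} \approx 0.0037175$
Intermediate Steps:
$u = 0$ ($u = 3 - \left(1 + 0\right) 3 = 3 - 1 \cdot 3 = 3 - 3 = 0$)
$N{\left(U \right)} = 2 U^{2}$ ($N{\left(U \right)} = \left(U^{2} + U U\right) + 0 = \left(U^{2} + U^{2}\right) + 0 = 2 U^{2} + 0 = 2 U^{2}$)
$w{\left(b \right)} = -3$ ($w{\left(b \right)} = 2 \cdot 0^{2} - 3 = 2 \cdot 0 - 3 = 0 - 3 = -3$)
$\frac{1}{272 + w{\left(8 \right)}} = \frac{1}{272 - 3} = \frac{1}{269}$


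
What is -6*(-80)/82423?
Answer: 480/82423 ≈ 0.0058236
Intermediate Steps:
-6*(-80)/82423 = 480*(1/82423) = 480/82423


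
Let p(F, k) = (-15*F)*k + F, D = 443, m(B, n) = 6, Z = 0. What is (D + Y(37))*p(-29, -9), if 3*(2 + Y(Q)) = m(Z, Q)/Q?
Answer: -64362136/37 ≈ -1.7395e+6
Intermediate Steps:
p(F, k) = F - 15*F*k (p(F, k) = -15*F*k + F = F - 15*F*k)
Y(Q) = -2 + 2/Q (Y(Q) = -2 + (6/Q)/3 = -2 + 2/Q)
(D + Y(37))*p(-29, -9) = (443 + (-2 + 2/37))*(-29*(1 - 15*(-9))) = (443 + (-2 + 2*(1/37)))*(-29*(1 + 135)) = (443 + (-2 + 2/37))*(-29*136) = (443 - 72/37)*(-3944) = (16319/37)*(-3944) = -64362136/37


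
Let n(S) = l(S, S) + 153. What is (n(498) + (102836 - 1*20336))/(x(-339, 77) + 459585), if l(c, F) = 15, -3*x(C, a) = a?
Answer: 124002/689339 ≈ 0.17989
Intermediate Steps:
x(C, a) = -a/3
n(S) = 168 (n(S) = 15 + 153 = 168)
(n(498) + (102836 - 1*20336))/(x(-339, 77) + 459585) = (168 + (102836 - 1*20336))/(-⅓*77 + 459585) = (168 + (102836 - 20336))/(-77/3 + 459585) = (168 + 82500)/(1378678/3) = 82668*(3/1378678) = 124002/689339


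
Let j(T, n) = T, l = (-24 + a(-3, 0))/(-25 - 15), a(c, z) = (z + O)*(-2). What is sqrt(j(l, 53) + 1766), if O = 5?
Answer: sqrt(176685)/10 ≈ 42.034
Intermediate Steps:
a(c, z) = -10 - 2*z (a(c, z) = (z + 5)*(-2) = (5 + z)*(-2) = -10 - 2*z)
l = 17/20 (l = (-24 + (-10 - 2*0))/(-25 - 15) = (-24 + (-10 + 0))/(-40) = (-24 - 10)*(-1/40) = -34*(-1/40) = 17/20 ≈ 0.85000)
sqrt(j(l, 53) + 1766) = sqrt(17/20 + 1766) = sqrt(35337/20) = sqrt(176685)/10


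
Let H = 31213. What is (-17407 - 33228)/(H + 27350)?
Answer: -50635/58563 ≈ -0.86462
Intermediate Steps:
(-17407 - 33228)/(H + 27350) = (-17407 - 33228)/(31213 + 27350) = -50635/58563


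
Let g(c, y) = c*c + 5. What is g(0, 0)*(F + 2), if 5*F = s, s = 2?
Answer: 12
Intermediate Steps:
g(c, y) = 5 + c² (g(c, y) = c² + 5 = 5 + c²)
F = ⅖ (F = (⅕)*2 = ⅖ ≈ 0.40000)
g(0, 0)*(F + 2) = (5 + 0²)*(⅖ + 2) = (5 + 0)*(12/5) = 5*(12/5) = 12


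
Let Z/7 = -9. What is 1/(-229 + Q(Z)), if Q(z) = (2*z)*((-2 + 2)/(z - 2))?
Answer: -1/229 ≈ -0.0043668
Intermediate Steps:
Z = -63 (Z = 7*(-9) = -63)
Q(z) = 0 (Q(z) = (2*z)*(0/(-2 + z)) = (2*z)*0 = 0)
1/(-229 + Q(Z)) = 1/(-229 + 0) = 1/(-229) = -1/229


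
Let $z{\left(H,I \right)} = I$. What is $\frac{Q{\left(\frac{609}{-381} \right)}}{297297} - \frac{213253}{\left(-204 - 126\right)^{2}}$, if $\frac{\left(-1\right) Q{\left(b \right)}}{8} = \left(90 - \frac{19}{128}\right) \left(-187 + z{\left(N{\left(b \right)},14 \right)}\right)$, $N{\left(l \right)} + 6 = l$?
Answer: $- \frac{26161493}{16988400} \approx -1.54$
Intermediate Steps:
$N{\left(l \right)} = -6 + l$
$Q{\left(b \right)} = \frac{1989673}{16}$ ($Q{\left(b \right)} = - 8 \left(90 - \frac{19}{128}\right) \left(-187 + 14\right) = - 8 \left(90 - \frac{19}{128}\right) \left(-173\right) = - 8 \cdot \frac{11501}{128} \left(-173\right) = \left(-8\right) \left(- \frac{1989673}{128}\right) = \frac{1989673}{16}$)
$\frac{Q{\left(\frac{609}{-381} \right)}}{297297} - \frac{213253}{\left(-204 - 126\right)^{2}} = \frac{1989673}{16 \cdot 297297} - \frac{213253}{\left(-204 - 126\right)^{2}} = \frac{1989673}{16} \cdot \frac{1}{297297} - \frac{213253}{\left(-330\right)^{2}} = \frac{284239}{679536} - \frac{213253}{108900} = - \frac{26161493}{16988400}$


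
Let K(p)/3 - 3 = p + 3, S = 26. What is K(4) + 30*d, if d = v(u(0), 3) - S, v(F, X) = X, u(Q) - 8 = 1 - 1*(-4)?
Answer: -660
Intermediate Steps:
u(Q) = 13 (u(Q) = 8 + (1 - 1*(-4)) = 8 + (1 + 4) = 8 + 5 = 13)
K(p) = 18 + 3*p (K(p) = 9 + 3*(p + 3) = 9 + 3*(3 + p) = 9 + (9 + 3*p) = 18 + 3*p)
d = -23 (d = 3 - 1*26 = 3 - 26 = -23)
K(4) + 30*d = (18 + 3*4) + 30*(-23) = (18 + 12) - 690 = 30 - 690 = -660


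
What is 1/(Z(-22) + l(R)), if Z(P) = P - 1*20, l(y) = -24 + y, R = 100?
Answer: 1/34 ≈ 0.029412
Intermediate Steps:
Z(P) = -20 + P (Z(P) = P - 20 = -20 + P)
1/(Z(-22) + l(R)) = 1/((-20 - 22) + (-24 + 100)) = 1/(-42 + 76) = 1/34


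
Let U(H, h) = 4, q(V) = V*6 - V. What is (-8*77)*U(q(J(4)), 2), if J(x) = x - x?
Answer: -2464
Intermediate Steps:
J(x) = 0
q(V) = 5*V (q(V) = 6*V - V = 5*V)
(-8*77)*U(q(J(4)), 2) = -8*77*4 = -616*4 = -2464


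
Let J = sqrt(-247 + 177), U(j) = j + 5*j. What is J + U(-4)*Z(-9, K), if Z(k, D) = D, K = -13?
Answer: 312 + I*sqrt(70) ≈ 312.0 + 8.3666*I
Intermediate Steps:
U(j) = 6*j
J = I*sqrt(70) (J = sqrt(-70) = I*sqrt(70) ≈ 8.3666*I)
J + U(-4)*Z(-9, K) = I*sqrt(70) + (6*(-4))*(-13) = I*sqrt(70) - 24*(-13) = I*sqrt(70) + 312 = 312 + I*sqrt(70)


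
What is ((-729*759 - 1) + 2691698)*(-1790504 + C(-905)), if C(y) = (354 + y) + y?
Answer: -3831902176560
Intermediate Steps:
C(y) = 354 + 2*y
((-729*759 - 1) + 2691698)*(-1790504 + C(-905)) = ((-729*759 - 1) + 2691698)*(-1790504 + (354 + 2*(-905))) = ((-553311 - 1) + 2691698)*(-1790504 + (354 - 1810)) = (-553312 + 2691698)*(-1790504 - 1456) = 2138386*(-1791960) = -3831902176560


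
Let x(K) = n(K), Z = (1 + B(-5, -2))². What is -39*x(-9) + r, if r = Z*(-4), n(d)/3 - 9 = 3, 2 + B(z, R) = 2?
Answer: -1408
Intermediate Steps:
B(z, R) = 0 (B(z, R) = -2 + 2 = 0)
Z = 1 (Z = (1 + 0)² = 1² = 1)
n(d) = 36 (n(d) = 27 + 3*3 = 27 + 9 = 36)
x(K) = 36
r = -4 (r = 1*(-4) = -4)
-39*x(-9) + r = -39*36 - 4 = -1404 - 4 = -1408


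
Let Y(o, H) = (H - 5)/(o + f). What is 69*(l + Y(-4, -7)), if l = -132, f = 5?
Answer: -9936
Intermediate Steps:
Y(o, H) = (-5 + H)/(5 + o) (Y(o, H) = (H - 5)/(o + 5) = (-5 + H)/(5 + o))
69*(l + Y(-4, -7)) = 69*(-132 + (-5 - 7)/(5 - 4)) = 69*(-132 - 12/1) = 69*(-132 + 1*(-12)) = 69*(-132 - 12) = 69*(-144) = -9936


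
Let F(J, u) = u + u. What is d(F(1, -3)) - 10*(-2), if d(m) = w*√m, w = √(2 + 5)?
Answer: 20 + I*√42 ≈ 20.0 + 6.4807*I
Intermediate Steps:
F(J, u) = 2*u
w = √7 ≈ 2.6458
d(m) = √7*√m
d(F(1, -3)) - 10*(-2) = √7*√(2*(-3)) - 10*(-2) = √7*√(-6) - 1*(-20) = √7*(I*√6) + 20 = I*√42 + 20 = 20 + I*√42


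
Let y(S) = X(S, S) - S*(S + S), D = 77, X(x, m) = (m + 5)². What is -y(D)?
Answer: 5134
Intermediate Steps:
X(x, m) = (5 + m)²
y(S) = (5 + S)² - 2*S² (y(S) = (5 + S)² - S*(S + S) = (5 + S)² - S*2*S = (5 + S)² - 2*S²)
-y(D) = -(25 - 1*77² + 10*77) = -(25 - 1*5929 + 770) = -(25 - 5929 + 770) = -1*(-5134) = 5134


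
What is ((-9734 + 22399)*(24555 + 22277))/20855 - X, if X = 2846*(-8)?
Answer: 213590784/4171 ≈ 51209.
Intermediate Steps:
X = -22768
((-9734 + 22399)*(24555 + 22277))/20855 - X = ((-9734 + 22399)*(24555 + 22277))/20855 - 1*(-22768) = (12665*46832)*(1/20855) + 22768 = 593127280*(1/20855) + 22768 = 118625456/4171 + 22768 = 213590784/4171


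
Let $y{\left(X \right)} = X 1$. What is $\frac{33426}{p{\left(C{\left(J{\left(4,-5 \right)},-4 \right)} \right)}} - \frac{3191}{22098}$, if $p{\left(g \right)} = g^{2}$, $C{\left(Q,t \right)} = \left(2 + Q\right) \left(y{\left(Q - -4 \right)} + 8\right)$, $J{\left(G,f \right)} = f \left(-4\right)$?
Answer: $- \frac{210715727}{2738030592} \approx -0.076959$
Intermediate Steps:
$J{\left(G,f \right)} = - 4 f$
$y{\left(X \right)} = X$
$C{\left(Q,t \right)} = \left(2 + Q\right) \left(12 + Q\right)$ ($C{\left(Q,t \right)} = \left(2 + Q\right) \left(\left(Q - -4\right) + 8\right) = \left(2 + Q\right) \left(\left(Q + 4\right) + 8\right) = \left(2 + Q\right) \left(\left(4 + Q\right) + 8\right) = \left(2 + Q\right) \left(12 + Q\right)$)
$\frac{33426}{p{\left(C{\left(J{\left(4,-5 \right)},-4 \right)} \right)}} - \frac{3191}{22098} = \frac{33426}{\left(24 + \left(\left(-4\right) \left(-5\right)\right)^{2} + 14 \left(\left(-4\right) \left(-5\right)\right)\right)^{2}} - \frac{3191}{22098} = \frac{33426}{\left(24 + 20^{2} + 14 \cdot 20\right)^{2}} - \frac{3191}{22098} = \frac{33426}{\left(24 + 400 + 280\right)^{2}} - \frac{3191}{22098} = \frac{33426}{704^{2}} - \frac{3191}{22098} = \frac{33426}{495616} - \frac{3191}{22098} = 33426 \cdot \frac{1}{495616} - \frac{3191}{22098} = \frac{16713}{247808} - \frac{3191}{22098} = - \frac{210715727}{2738030592}$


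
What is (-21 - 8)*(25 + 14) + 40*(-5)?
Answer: -1331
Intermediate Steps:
(-21 - 8)*(25 + 14) + 40*(-5) = -29*39 - 200 = -1131 - 200 = -1331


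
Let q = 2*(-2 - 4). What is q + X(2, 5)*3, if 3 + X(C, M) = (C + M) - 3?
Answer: -9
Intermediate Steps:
X(C, M) = -6 + C + M (X(C, M) = -3 + ((C + M) - 3) = -3 + (-3 + C + M) = -6 + C + M)
q = -12 (q = 2*(-6) = -12)
q + X(2, 5)*3 = -12 + (-6 + 2 + 5)*3 = -12 + 1*3 = -12 + 3 = -9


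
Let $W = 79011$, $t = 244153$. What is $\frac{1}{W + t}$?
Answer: $\frac{1}{323164} \approx 3.0944 \cdot 10^{-6}$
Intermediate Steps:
$\frac{1}{W + t} = \frac{1}{79011 + 244153} = \frac{1}{323164}$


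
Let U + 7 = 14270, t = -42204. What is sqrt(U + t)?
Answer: I*sqrt(27941) ≈ 167.16*I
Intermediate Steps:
U = 14263 (U = -7 + 14270 = 14263)
sqrt(U + t) = sqrt(14263 - 42204) = sqrt(-27941) = I*sqrt(27941)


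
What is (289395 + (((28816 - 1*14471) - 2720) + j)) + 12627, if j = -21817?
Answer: 291830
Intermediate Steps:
(289395 + (((28816 - 1*14471) - 2720) + j)) + 12627 = (289395 + (((28816 - 1*14471) - 2720) - 21817)) + 12627 = (289395 + (((28816 - 14471) - 2720) - 21817)) + 12627 = (289395 + ((14345 - 2720) - 21817)) + 12627 = (289395 + (11625 - 21817)) + 12627 = (289395 - 10192) + 12627 = 279203 + 12627 = 291830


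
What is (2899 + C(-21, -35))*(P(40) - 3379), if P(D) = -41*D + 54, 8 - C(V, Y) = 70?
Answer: -14085705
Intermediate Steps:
C(V, Y) = -62 (C(V, Y) = 8 - 1*70 = 8 - 70 = -62)
P(D) = 54 - 41*D
(2899 + C(-21, -35))*(P(40) - 3379) = (2899 - 62)*((54 - 41*40) - 3379) = 2837*((54 - 1640) - 3379) = 2837*(-1586 - 3379) = 2837*(-4965) = -14085705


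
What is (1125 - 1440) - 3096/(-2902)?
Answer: -455517/1451 ≈ -313.93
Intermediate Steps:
(1125 - 1440) - 3096/(-2902) = -315 - 3096*(-1)/2902 = -315 - 1*(-1548/1451) = -315 + 1548/1451 = -455517/1451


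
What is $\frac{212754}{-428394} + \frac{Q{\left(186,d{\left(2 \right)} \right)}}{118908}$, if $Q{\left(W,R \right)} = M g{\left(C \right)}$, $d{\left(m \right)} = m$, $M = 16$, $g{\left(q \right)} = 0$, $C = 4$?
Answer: $- \frac{35459}{71399} \approx -0.49663$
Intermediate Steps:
$Q{\left(W,R \right)} = 0$ ($Q{\left(W,R \right)} = 16 \cdot 0 = 0$)
$\frac{212754}{-428394} + \frac{Q{\left(186,d{\left(2 \right)} \right)}}{118908} = \frac{212754}{-428394} + \frac{0}{118908} = 212754 \left(- \frac{1}{428394}\right) + 0 \cdot \frac{1}{118908} = - \frac{35459}{71399} + 0 = - \frac{35459}{71399}$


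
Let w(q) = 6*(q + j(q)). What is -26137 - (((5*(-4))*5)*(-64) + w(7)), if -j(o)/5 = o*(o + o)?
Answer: -29639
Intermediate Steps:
j(o) = -10*o² (j(o) = -5*o*(o + o) = -5*o*2*o = -10*o²)
w(q) = -60*q² + 6*q (w(q) = 6*(q - 10*q²) = -60*q² + 6*q)
-26137 - (((5*(-4))*5)*(-64) + w(7)) = -26137 - (((5*(-4))*5)*(-64) + 6*7*(1 - 10*7)) = -26137 - (-20*5*(-64) + 6*7*(1 - 70)) = -26137 - (-100*(-64) + 6*7*(-69)) = -26137 - (6400 - 2898) = -26137 - 1*3502 = -26137 - 3502 = -29639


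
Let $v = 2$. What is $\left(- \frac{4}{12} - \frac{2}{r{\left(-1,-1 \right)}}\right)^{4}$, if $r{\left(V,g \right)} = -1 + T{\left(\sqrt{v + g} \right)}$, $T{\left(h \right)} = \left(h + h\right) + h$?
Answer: $\frac{256}{81} \approx 3.1605$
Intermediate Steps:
$T{\left(h \right)} = 3 h$ ($T{\left(h \right)} = 2 h + h = 3 h$)
$r{\left(V,g \right)} = -1 + 3 \sqrt{2 + g}$
$\left(- \frac{4}{12} - \frac{2}{r{\left(-1,-1 \right)}}\right)^{4} = \left(- \frac{4}{12} - \frac{2}{-1 + 3 \sqrt{2 - 1}}\right)^{4} = \left(\left(-4\right) \frac{1}{12} - \frac{2}{-1 + 3 \sqrt{1}}\right)^{4} = \left(- \frac{1}{3} - \frac{2}{-1 + 3 \cdot 1}\right)^{4} = \left(- \frac{1}{3} - \frac{2}{-1 + 3}\right)^{4} = \left(- \frac{1}{3} - \frac{2}{2}\right)^{4} = \left(- \frac{1}{3} - 1\right)^{4} = \left(- \frac{4}{3}\right)^{4} = \frac{256}{81}$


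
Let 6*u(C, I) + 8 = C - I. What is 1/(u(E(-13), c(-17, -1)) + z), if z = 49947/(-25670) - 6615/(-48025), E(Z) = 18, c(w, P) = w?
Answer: 290071/780873 ≈ 0.37147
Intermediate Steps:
u(C, I) = -4/3 - I/6 + C/6 (u(C, I) = -4/3 + (C - I)/6 = -4/3 + (-I/6 + C/6) = -4/3 - I/6 + C/6)
z = -1048893/580142 (z = 49947*(-1/25670) - 6615*(-1/48025) = -49947/25670 + 1323/9605 = -1048893/580142 ≈ -1.8080)
1/(u(E(-13), c(-17, -1)) + z) = 1/((-4/3 - ⅙*(-17) + (⅙)*18) - 1048893/580142) = 1/((-4/3 + 17/6 + 3) - 1048893/580142) = 1/(9/2 - 1048893/580142) = 1/(780873/290071) = 290071/780873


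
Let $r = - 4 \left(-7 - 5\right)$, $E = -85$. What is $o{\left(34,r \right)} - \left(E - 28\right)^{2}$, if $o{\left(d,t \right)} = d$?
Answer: $-12735$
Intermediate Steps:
$r = 48$ ($r = \left(-4\right) \left(-12\right) = 48$)
$o{\left(34,r \right)} - \left(E - 28\right)^{2} = 34 - \left(-85 - 28\right)^{2} = 34 - \left(-113\right)^{2} = 34 - 12769 = -12735$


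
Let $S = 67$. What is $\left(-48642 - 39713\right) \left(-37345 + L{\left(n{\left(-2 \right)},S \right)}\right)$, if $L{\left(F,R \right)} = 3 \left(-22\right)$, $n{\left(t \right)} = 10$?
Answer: $3305448905$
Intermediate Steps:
$L{\left(F,R \right)} = -66$
$\left(-48642 - 39713\right) \left(-37345 + L{\left(n{\left(-2 \right)},S \right)}\right) = \left(-48642 - 39713\right) \left(-37345 - 66\right) = \left(-88355\right) \left(-37411\right) = 3305448905$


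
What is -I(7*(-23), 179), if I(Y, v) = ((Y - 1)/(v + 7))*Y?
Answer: -4347/31 ≈ -140.23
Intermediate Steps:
I(Y, v) = Y*(-1 + Y)/(7 + v) (I(Y, v) = ((-1 + Y)/(7 + v))*Y = Y*(-1 + Y)/(7 + v))
-I(7*(-23), 179) = -7*(-23)*(-1 + 7*(-23))/(7 + 179) = -(-161)*(-1 - 161)/186 = -(-161)*(-162)/186 = -1*4347/31 = -4347/31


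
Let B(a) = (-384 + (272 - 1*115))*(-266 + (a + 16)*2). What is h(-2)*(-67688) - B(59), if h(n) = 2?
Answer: -161708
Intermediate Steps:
B(a) = 53118 - 454*a (B(a) = (-384 + (272 - 115))*(-266 + (16 + a)*2) = (-384 + 157)*(-266 + (32 + 2*a)) = -227*(-234 + 2*a) = 53118 - 454*a)
h(-2)*(-67688) - B(59) = 2*(-67688) - (53118 - 454*59) = -135376 - (53118 - 26786) = -135376 - 1*26332 = -135376 - 26332 = -161708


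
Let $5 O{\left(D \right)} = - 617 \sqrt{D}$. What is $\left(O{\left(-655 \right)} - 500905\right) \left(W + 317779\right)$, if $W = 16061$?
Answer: $-167222125200 - 41195856 i \sqrt{655} \approx -1.6722 \cdot 10^{11} - 1.0543 \cdot 10^{9} i$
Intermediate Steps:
$O{\left(D \right)} = - \frac{617 \sqrt{D}}{5}$ ($O{\left(D \right)} = \frac{\left(-617\right) \sqrt{D}}{5} = - \frac{617 \sqrt{D}}{5}$)
$\left(O{\left(-655 \right)} - 500905\right) \left(W + 317779\right) = \left(- \frac{617 \sqrt{-655}}{5} - 500905\right) \left(16061 + 317779\right) = \left(- \frac{617 i \sqrt{655}}{5} - 500905\right) 333840 = \left(-500905 - \frac{617 i \sqrt{655}}{5}\right) 333840 = -167222125200 - 41195856 i \sqrt{655}$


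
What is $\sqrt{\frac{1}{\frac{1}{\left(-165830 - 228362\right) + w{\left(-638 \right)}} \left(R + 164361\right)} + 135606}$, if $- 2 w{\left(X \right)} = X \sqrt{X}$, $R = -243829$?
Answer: $\frac{\sqrt{214101330670600 - 6337573 i \sqrt{638}}}{39734} \approx 368.25 - 0.00013767 i$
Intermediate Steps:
$w{\left(X \right)} = - \frac{X^{\frac{3}{2}}}{2}$ ($w{\left(X \right)} = - \frac{X \sqrt{X}}{2} = - \frac{X^{\frac{3}{2}}}{2}$)
$\sqrt{\frac{1}{\frac{1}{\left(-165830 - 228362\right) + w{\left(-638 \right)}} \left(R + 164361\right)} + 135606} = \sqrt{\frac{1}{\frac{1}{\left(-165830 - 228362\right) - \frac{\left(-638\right)^{\frac{3}{2}}}{2}} \left(-243829 + 164361\right)} + 135606} = \sqrt{\frac{1}{\frac{1}{\left(-165830 - 228362\right) - \frac{\left(-638\right) i \sqrt{638}}{2}} \left(-79468\right)} + 135606} = \sqrt{\frac{1}{\frac{1}{-394192 + 319 i \sqrt{638}}} \left(- \frac{1}{79468}\right) + 135606} = \sqrt{\left(-394192 + 319 i \sqrt{638}\right) \left(- \frac{1}{79468}\right) + 135606} = \sqrt{\left(\frac{98548}{19867} - \frac{319 i \sqrt{638}}{79468}\right) + 135606} = \sqrt{\frac{2694182950}{19867} - \frac{319 i \sqrt{638}}{79468}}$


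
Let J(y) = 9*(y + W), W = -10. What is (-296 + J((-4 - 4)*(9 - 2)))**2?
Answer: 792100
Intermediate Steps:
J(y) = -90 + 9*y (J(y) = 9*(y - 10) = 9*(-10 + y) = -90 + 9*y)
(-296 + J((-4 - 4)*(9 - 2)))**2 = (-296 + (-90 + 9*((-4 - 4)*(9 - 2))))**2 = (-296 + (-90 + 9*(-8*7)))**2 = (-296 + (-90 + 9*(-56)))**2 = (-296 + (-90 - 504))**2 = (-296 - 594)**2 = (-890)**2 = 792100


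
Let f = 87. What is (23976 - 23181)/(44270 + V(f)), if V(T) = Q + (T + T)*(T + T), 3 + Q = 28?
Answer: 5/469 ≈ 0.010661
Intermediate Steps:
Q = 25 (Q = -3 + 28 = 25)
V(T) = 25 + 4*T² (V(T) = 25 + (T + T)*(T + T) = 25 + (2*T)*(2*T) = 25 + 4*T²)
(23976 - 23181)/(44270 + V(f)) = (23976 - 23181)/(44270 + (25 + 4*87²)) = 795/(44270 + (25 + 4*7569)) = 795/(44270 + (25 + 30276)) = 795/(44270 + 30301) = 795/74571 = 795*(1/74571) = 5/469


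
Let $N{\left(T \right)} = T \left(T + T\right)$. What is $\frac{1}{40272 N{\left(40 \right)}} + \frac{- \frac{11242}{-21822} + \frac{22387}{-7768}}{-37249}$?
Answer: $\frac{1077276683327623}{16952366207707699200} \approx 6.3547 \cdot 10^{-5}$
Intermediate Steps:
$N{\left(T \right)} = 2 T^{2}$ ($N{\left(T \right)} = T 2 T = 2 T^{2}$)
$\frac{1}{40272 N{\left(40 \right)}} + \frac{- \frac{11242}{-21822} + \frac{22387}{-7768}}{-37249} = \frac{1}{40272 \cdot 2 \cdot 40^{2}} + \frac{- \frac{11242}{-21822} + \frac{22387}{-7768}}{-37249} = \frac{1}{40272 \cdot 2 \cdot 1600} + \left(\left(-11242\right) \left(- \frac{1}{21822}\right) + 22387 \left(- \frac{1}{7768}\right)\right) \left(- \frac{1}{37249}\right) = \frac{1}{40272 \cdot 3200} + \left(\frac{5621}{10911} - \frac{22387}{7768}\right) \left(- \frac{1}{37249}\right) = \frac{1}{40272} \cdot \frac{1}{3200} - - \frac{200600629}{3157100381352} = \frac{1}{128870400} + \frac{200600629}{3157100381352} = \frac{1077276683327623}{16952366207707699200}$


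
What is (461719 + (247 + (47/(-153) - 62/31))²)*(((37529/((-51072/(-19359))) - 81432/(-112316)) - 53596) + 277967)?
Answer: 81917139177007610615345/658229265792 ≈ 1.2445e+11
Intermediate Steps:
(461719 + (247 + (47/(-153) - 62/31))²)*(((37529/((-51072/(-19359))) - 81432/(-112316)) - 53596) + 277967) = (461719 + (247 + (47*(-1/153) - 62*1/31))²)*(((37529/((-51072*(-1/19359))) - 81432*(-1/112316)) - 53596) + 277967) = (461719 + (247 + (-47/153 - 2))²)*(((37529/(17024/6453) + 20358/28079) - 53596) + 277967) = (461719 + (247 - 353/153)²)*(((37529*(6453/17024) + 20358/28079) - 53596) + 277967) = (461719 + (37438/153)²)*(((242174637/17024 + 20358/28079) - 53596) + 277967) = (461719 + 1401603844/23409)*((6800368206915/478016896 - 53596) + 277967) = 12209983915*(-18819425351101/478016896 + 277967)/23409 = (12209983915/23409)*(114053497179331/478016896) = 81917139177007610615345/658229265792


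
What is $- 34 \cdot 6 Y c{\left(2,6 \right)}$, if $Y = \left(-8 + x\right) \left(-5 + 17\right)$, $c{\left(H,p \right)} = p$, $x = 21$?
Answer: $-190944$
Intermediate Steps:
$Y = 156$ ($Y = \left(-8 + 21\right) \left(-5 + 17\right) = 13 \cdot 12 = 156$)
$- 34 \cdot 6 Y c{\left(2,6 \right)} = - 34 \cdot 6 \cdot 156 \cdot 6 = \left(-34\right) 936 \cdot 6 = \left(-31824\right) 6 = -190944$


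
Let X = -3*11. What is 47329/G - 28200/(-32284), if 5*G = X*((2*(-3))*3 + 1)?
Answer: 1913916845/4527831 ≈ 422.70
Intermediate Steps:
X = -33
G = 561/5 (G = (-33*((2*(-3))*3 + 1))/5 = (-33*(-6*3 + 1))/5 = (-33*(-18 + 1))/5 = (-33*(-17))/5 = (⅕)*561 = 561/5 ≈ 112.20)
47329/G - 28200/(-32284) = 47329/(561/5) - 28200/(-32284) = 47329*(5/561) - 28200*(-1/32284) = 236645/561 + 7050/8071 = 1913916845/4527831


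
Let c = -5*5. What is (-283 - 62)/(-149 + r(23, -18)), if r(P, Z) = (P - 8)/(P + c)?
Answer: 690/313 ≈ 2.2045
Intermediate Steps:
c = -25
r(P, Z) = (-8 + P)/(-25 + P) (r(P, Z) = (P - 8)/(P - 25) = (-8 + P)/(-25 + P))
(-283 - 62)/(-149 + r(23, -18)) = (-283 - 62)/(-149 + (-8 + 23)/(-25 + 23)) = -345/(-149 + 15/(-2)) = -345/(-149 - 1/2*15) = -345/(-149 - 15/2) = -345/(-313/2) = -345*(-2/313) = 690/313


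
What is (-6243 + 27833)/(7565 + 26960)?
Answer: 4318/6905 ≈ 0.62534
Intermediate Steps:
(-6243 + 27833)/(7565 + 26960) = 21590/34525 = 21590*(1/34525) = 4318/6905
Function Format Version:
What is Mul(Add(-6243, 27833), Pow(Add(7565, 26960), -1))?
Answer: Rational(4318, 6905) ≈ 0.62534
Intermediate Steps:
Mul(Add(-6243, 27833), Pow(Add(7565, 26960), -1)) = Mul(21590, Pow(34525, -1)) = Mul(21590, Rational(1, 34525)) = Rational(4318, 6905)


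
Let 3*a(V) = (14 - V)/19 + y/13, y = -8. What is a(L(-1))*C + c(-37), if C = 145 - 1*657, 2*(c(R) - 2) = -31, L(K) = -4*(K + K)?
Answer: 55769/1482 ≈ 37.631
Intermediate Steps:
L(K) = -8*K
a(V) = 10/247 - V/57 (a(V) = ((14 - V)/19 - 8/13)/3 = ((14 - V)*(1/19) - 8*1/13)/3 = ((14/19 - V/19) - 8/13)/3 = (30/247 - V/19)/3 = 10/247 - V/57)
c(R) = -27/2 (c(R) = 2 + (1/2)*(-31) = 2 - 31/2 = -27/2)
C = -512 (C = 145 - 657 = -512)
a(L(-1))*C + c(-37) = (10/247 - (-8)*(-1)/57)*(-512) - 27/2 = (10/247 - 1/57*8)*(-512) - 27/2 = (10/247 - 8/57)*(-512) - 27/2 = -74/741*(-512) - 27/2 = 37888/741 - 27/2 = 55769/1482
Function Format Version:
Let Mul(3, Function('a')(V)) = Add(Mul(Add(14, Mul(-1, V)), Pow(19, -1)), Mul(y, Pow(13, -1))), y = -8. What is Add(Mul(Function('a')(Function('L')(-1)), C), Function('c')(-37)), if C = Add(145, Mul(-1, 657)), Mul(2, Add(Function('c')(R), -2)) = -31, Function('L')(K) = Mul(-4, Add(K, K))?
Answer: Rational(55769, 1482) ≈ 37.631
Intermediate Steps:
Function('L')(K) = Mul(-8, K) (Function('L')(K) = Mul(-4, Mul(2, K)) = Mul(-8, K))
Function('a')(V) = Add(Rational(10, 247), Mul(Rational(-1, 57), V)) (Function('a')(V) = Mul(Rational(1, 3), Add(Mul(Add(14, Mul(-1, V)), Pow(19, -1)), Mul(-8, Pow(13, -1)))) = Mul(Rational(1, 3), Add(Mul(Add(14, Mul(-1, V)), Rational(1, 19)), Mul(-8, Rational(1, 13)))) = Mul(Rational(1, 3), Add(Add(Rational(14, 19), Mul(Rational(-1, 19), V)), Rational(-8, 13))) = Mul(Rational(1, 3), Add(Rational(30, 247), Mul(Rational(-1, 19), V))) = Add(Rational(10, 247), Mul(Rational(-1, 57), V)))
Function('c')(R) = Rational(-27, 2) (Function('c')(R) = Add(2, Mul(Rational(1, 2), -31)) = Add(2, Rational(-31, 2)) = Rational(-27, 2))
C = -512 (C = Add(145, -657) = -512)
Add(Mul(Function('a')(Function('L')(-1)), C), Function('c')(-37)) = Add(Mul(Add(Rational(10, 247), Mul(Rational(-1, 57), Mul(-8, -1))), -512), Rational(-27, 2)) = Add(Mul(Add(Rational(10, 247), Mul(Rational(-1, 57), 8)), -512), Rational(-27, 2)) = Add(Mul(Add(Rational(10, 247), Rational(-8, 57)), -512), Rational(-27, 2)) = Add(Mul(Rational(-74, 741), -512), Rational(-27, 2)) = Add(Rational(37888, 741), Rational(-27, 2)) = Rational(55769, 1482)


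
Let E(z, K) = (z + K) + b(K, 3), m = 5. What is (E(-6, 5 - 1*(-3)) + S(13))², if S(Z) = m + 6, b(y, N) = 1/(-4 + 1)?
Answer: 1444/9 ≈ 160.44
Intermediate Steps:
b(y, N) = -⅓ (b(y, N) = 1/(-3) = -⅓)
E(z, K) = -⅓ + K + z (E(z, K) = (z + K) - ⅓ = (K + z) - ⅓ = -⅓ + K + z)
S(Z) = 11 (S(Z) = 5 + 6 = 11)
(E(-6, 5 - 1*(-3)) + S(13))² = ((-⅓ + (5 - 1*(-3)) - 6) + 11)² = ((-⅓ + (5 + 3) - 6) + 11)² = ((-⅓ + 8 - 6) + 11)² = (5/3 + 11)² = (38/3)² = 1444/9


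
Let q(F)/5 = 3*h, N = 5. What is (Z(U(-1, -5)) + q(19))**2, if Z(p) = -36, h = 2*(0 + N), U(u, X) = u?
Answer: 12996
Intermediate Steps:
h = 10 (h = 2*(0 + 5) = 2*5 = 10)
q(F) = 150 (q(F) = 5*(3*10) = 5*30 = 150)
(Z(U(-1, -5)) + q(19))**2 = (-36 + 150)**2 = 114**2 = 12996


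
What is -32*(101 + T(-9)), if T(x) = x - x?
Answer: -3232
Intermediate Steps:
T(x) = 0
-32*(101 + T(-9)) = -32*(101 + 0) = -32*101 = -3232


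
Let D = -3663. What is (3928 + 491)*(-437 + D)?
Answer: -18117900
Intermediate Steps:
(3928 + 491)*(-437 + D) = (3928 + 491)*(-437 - 3663) = 4419*(-4100) = -18117900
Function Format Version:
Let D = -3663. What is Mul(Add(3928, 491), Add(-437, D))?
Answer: -18117900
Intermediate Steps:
Mul(Add(3928, 491), Add(-437, D)) = Mul(Add(3928, 491), Add(-437, -3663)) = Mul(4419, -4100) = -18117900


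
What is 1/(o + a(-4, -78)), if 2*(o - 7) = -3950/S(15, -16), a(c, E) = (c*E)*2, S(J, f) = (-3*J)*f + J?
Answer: 147/92362 ≈ 0.0015916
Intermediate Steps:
S(J, f) = J - 3*J*f (S(J, f) = -3*J*f + J = J - 3*J*f)
a(c, E) = 2*E*c (a(c, E) = (E*c)*2 = 2*E*c)
o = 634/147 (o = 7 + (-3950*1/(15*(1 - 3*(-16))))/2 = 7 + (-3950*1/(15*(1 + 48)))/2 = 7 + (-3950/(15*49))/2 = 7 + (-3950/735)/2 = 7 + (-3950*1/735)/2 = 7 + (½)*(-790/147) = 7 - 395/147 = 634/147 ≈ 4.3129)
1/(o + a(-4, -78)) = 1/(634/147 + 2*(-78)*(-4)) = 1/(634/147 + 624) = 1/(92362/147) = 147/92362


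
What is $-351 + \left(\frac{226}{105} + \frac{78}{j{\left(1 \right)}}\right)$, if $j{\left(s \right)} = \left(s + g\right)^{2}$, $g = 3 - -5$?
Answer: $- \frac{328751}{945} \approx -347.88$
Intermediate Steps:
$g = 8$ ($g = 3 + 5 = 8$)
$j{\left(s \right)} = \left(8 + s\right)^{2}$ ($j{\left(s \right)} = \left(s + 8\right)^{2} = \left(8 + s\right)^{2}$)
$-351 + \left(\frac{226}{105} + \frac{78}{j{\left(1 \right)}}\right) = -351 + \left(\frac{226}{105} + \frac{78}{\left(8 + 1\right)^{2}}\right) = -351 + \left(226 \cdot \frac{1}{105} + \frac{78}{9^{2}}\right) = -351 + \left(\frac{226}{105} + \frac{78}{81}\right) = -351 + \left(\frac{226}{105} + 78 \cdot \frac{1}{81}\right) = -351 + \left(\frac{226}{105} + \frac{26}{27}\right) = -351 + \frac{2944}{945} = - \frac{328751}{945}$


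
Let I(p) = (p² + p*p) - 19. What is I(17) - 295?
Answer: 264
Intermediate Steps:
I(p) = -19 + 2*p² (I(p) = (p² + p²) - 19 = 2*p² - 19 = -19 + 2*p²)
I(17) - 295 = (-19 + 2*17²) - 295 = (-19 + 2*289) - 295 = (-19 + 578) - 295 = 559 - 295 = 264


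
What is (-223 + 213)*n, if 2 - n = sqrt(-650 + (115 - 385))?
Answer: -20 + 20*I*sqrt(230) ≈ -20.0 + 303.31*I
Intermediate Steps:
n = 2 - 2*I*sqrt(230) (n = 2 - sqrt(-650 + (115 - 385)) = 2 - sqrt(-650 - 270) = 2 - sqrt(-920) = 2 - 2*I*sqrt(230) ≈ 2.0 - 30.332*I)
(-223 + 213)*n = (-223 + 213)*(2 - 2*I*sqrt(230)) = -10*(2 - 2*I*sqrt(230)) = -20 + 20*I*sqrt(230)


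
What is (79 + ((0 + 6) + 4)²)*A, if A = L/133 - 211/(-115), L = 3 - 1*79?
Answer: 182043/805 ≈ 226.14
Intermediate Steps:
L = -76 (L = 3 - 79 = -76)
A = 1017/805 (A = -76/133 - 211/(-115) = -76*1/133 - 211*(-1/115) = -4/7 + 211/115 = 1017/805 ≈ 1.2634)
(79 + ((0 + 6) + 4)²)*A = (79 + ((0 + 6) + 4)²)*(1017/805) = (79 + (6 + 4)²)*(1017/805) = (79 + 10²)*(1017/805) = (79 + 100)*(1017/805) = 179*(1017/805) = 182043/805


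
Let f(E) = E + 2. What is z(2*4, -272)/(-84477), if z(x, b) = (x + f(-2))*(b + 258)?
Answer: 112/84477 ≈ 0.0013258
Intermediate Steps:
f(E) = 2 + E
z(x, b) = x*(258 + b) (z(x, b) = (x + (2 - 2))*(b + 258) = (x + 0)*(258 + b) = x*(258 + b))
z(2*4, -272)/(-84477) = ((2*4)*(258 - 272))/(-84477) = (8*(-14))*(-1/84477) = -112*(-1/84477) = 112/84477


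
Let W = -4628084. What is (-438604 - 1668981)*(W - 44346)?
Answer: 9847543381550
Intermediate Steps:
(-438604 - 1668981)*(W - 44346) = (-438604 - 1668981)*(-4628084 - 44346) = -2107585*(-4672430) = 9847543381550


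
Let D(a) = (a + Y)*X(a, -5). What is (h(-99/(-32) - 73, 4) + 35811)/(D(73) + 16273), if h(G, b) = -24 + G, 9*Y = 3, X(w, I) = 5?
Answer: 3428841/1597408 ≈ 2.1465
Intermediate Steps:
Y = ⅓ (Y = (⅑)*3 = ⅓ ≈ 0.33333)
D(a) = 5/3 + 5*a (D(a) = (a + ⅓)*5 = (⅓ + a)*5 = 5/3 + 5*a)
(h(-99/(-32) - 73, 4) + 35811)/(D(73) + 16273) = ((-24 + (-99/(-32) - 73)) + 35811)/((5/3 + 5*73) + 16273) = ((-24 + (-99*(-1/32) - 73)) + 35811)/((5/3 + 365) + 16273) = ((-24 + (99/32 - 73)) + 35811)/(1100/3 + 16273) = ((-24 - 2237/32) + 35811)/(49919/3) = (-3005/32 + 35811)*(3/49919) = (1142947/32)*(3/49919) = 3428841/1597408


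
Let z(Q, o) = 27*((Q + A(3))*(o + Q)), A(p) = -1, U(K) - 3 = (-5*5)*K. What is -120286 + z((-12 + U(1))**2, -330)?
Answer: 25638524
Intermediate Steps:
U(K) = 3 - 25*K (U(K) = 3 + (-5*5)*K = 3 - 25*K)
z(Q, o) = 27*(-1 + Q)*(Q + o) (z(Q, o) = 27*((Q - 1)*(o + Q)) = 27*((-1 + Q)*(Q + o)) = 27*(-1 + Q)*(Q + o))
-120286 + z((-12 + U(1))**2, -330) = -120286 + (-27*(-12 + (3 - 25*1))**2 - 27*(-330) + 27*((-12 + (3 - 25*1))**2)**2 + 27*(-12 + (3 - 25*1))**2*(-330)) = -120286 + (-27*(-12 + (3 - 25))**2 + 8910 + 27*((-12 + (3 - 25))**2)**2 + 27*(-12 + (3 - 25))**2*(-330)) = -120286 + (-27*(-12 - 22)**2 + 8910 + 27*((-12 - 22)**2)**2 + 27*(-12 - 22)**2*(-330)) = -120286 + (-27*(-34)**2 + 8910 + 27*((-34)**2)**2 + 27*(-34)**2*(-330)) = -120286 + (-27*1156 + 8910 + 27*1156**2 + 27*1156*(-330)) = -120286 + (-31212 + 8910 + 27*1336336 - 10299960) = -120286 + (-31212 + 8910 + 36081072 - 10299960) = -120286 + 25758810 = 25638524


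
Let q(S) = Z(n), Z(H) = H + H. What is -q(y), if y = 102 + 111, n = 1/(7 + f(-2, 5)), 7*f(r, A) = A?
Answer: -7/27 ≈ -0.25926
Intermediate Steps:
f(r, A) = A/7
n = 7/54 (n = 1/(7 + (⅐)*5) = 1/(7 + 5/7) = 1/(54/7) = 7/54 ≈ 0.12963)
Z(H) = 2*H
y = 213
q(S) = 7/27 (q(S) = 2*(7/54) = 7/27)
-q(y) = -1*7/27 = -7/27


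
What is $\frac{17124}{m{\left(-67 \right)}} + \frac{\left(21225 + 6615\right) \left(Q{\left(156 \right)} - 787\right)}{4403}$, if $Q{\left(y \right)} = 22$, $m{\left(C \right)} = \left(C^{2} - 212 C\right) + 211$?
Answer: $- \frac{5919624021}{1224034} \approx -4836.2$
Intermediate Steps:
$m{\left(C \right)} = 211 + C^{2} - 212 C$
$\frac{17124}{m{\left(-67 \right)}} + \frac{\left(21225 + 6615\right) \left(Q{\left(156 \right)} - 787\right)}{4403} = \frac{17124}{211 + \left(-67\right)^{2} - -14204} + \frac{\left(21225 + 6615\right) \left(22 - 787\right)}{4403} = \frac{17124}{211 + 4489 + 14204} + 27840 \left(-765\right) \frac{1}{4403} = \frac{17124}{18904} - \frac{1252800}{259} = 17124 \cdot \frac{1}{18904} - \frac{1252800}{259} = \frac{4281}{4726} - \frac{1252800}{259} = - \frac{5919624021}{1224034}$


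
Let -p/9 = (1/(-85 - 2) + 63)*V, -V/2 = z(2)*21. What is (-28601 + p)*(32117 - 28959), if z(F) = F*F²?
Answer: 14824949938/29 ≈ 5.1121e+8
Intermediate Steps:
z(F) = F³
V = -336 (V = -2*2³*21 = -16*21 = -2*168 = -336)
p = 5523840/29 (p = -9*(1/(-85 - 2) + 63)*(-336) = -9*(1/(-87) + 63)*(-336) = -9*(-1/87 + 63)*(-336) = -16440*(-336)/29 = -9*(-613760/29) = 5523840/29 ≈ 1.9048e+5)
(-28601 + p)*(32117 - 28959) = (-28601 + 5523840/29)*(32117 - 28959) = (4694411/29)*3158 = 14824949938/29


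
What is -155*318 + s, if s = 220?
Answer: -49070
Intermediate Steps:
-155*318 + s = -155*318 + 220 = -49290 + 220 = -49070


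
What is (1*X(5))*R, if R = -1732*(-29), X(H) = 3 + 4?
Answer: 351596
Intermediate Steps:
X(H) = 7
R = 50228
(1*X(5))*R = (1*7)*50228 = 7*50228 = 351596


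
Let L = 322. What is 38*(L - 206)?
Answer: 4408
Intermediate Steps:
38*(L - 206) = 38*(322 - 206) = 38*116 = 4408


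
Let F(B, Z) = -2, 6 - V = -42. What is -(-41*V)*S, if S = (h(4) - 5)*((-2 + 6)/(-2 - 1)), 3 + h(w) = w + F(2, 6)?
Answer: 15744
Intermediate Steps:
V = 48 (V = 6 - 1*(-42) = 6 + 42 = 48)
h(w) = -5 + w (h(w) = -3 + (w - 2) = -3 + (-2 + w) = -5 + w)
S = 8 (S = ((-5 + 4) - 5)*((-2 + 6)/(-2 - 1)) = (-1 - 5)*(4/(-3)) = -24*(-1)/3 = -6*(-4/3) = 8)
-(-41*V)*S = -(-41*48)*8 = -(-1968)*8 = -1*(-15744) = 15744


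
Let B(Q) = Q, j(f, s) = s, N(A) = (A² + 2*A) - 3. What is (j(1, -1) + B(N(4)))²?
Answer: 400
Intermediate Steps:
N(A) = -3 + A² + 2*A
(j(1, -1) + B(N(4)))² = (-1 + (-3 + 4² + 2*4))² = (-1 + (-3 + 16 + 8))² = (-1 + 21)² = 20² = 400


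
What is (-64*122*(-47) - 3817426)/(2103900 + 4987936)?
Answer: -1725225/3545918 ≈ -0.48654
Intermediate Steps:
(-64*122*(-47) - 3817426)/(2103900 + 4987936) = (-7808*(-47) - 3817426)/7091836 = (366976 - 3817426)*(1/7091836) = -3450450*1/7091836 = -1725225/3545918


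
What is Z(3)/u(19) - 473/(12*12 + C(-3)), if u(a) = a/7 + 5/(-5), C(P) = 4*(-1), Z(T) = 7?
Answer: 74/105 ≈ 0.70476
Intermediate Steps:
C(P) = -4
u(a) = -1 + a/7 (u(a) = a*(⅐) + 5*(-⅕) = a/7 - 1 = -1 + a/7)
Z(3)/u(19) - 473/(12*12 + C(-3)) = 7/(-1 + (⅐)*19) - 473/(12*12 - 4) = 7/(-1 + 19/7) - 473/(144 - 4) = 7/(12/7) - 473/140 = 7*(7/12) - 473*1/140 = 49/12 - 473/140 = 74/105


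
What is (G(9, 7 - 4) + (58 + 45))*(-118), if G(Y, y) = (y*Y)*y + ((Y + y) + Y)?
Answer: -24190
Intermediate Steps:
G(Y, y) = y + 2*Y + Y*y² (G(Y, y) = (Y*y)*y + (y + 2*Y) = Y*y² + (y + 2*Y) = y + 2*Y + Y*y²)
(G(9, 7 - 4) + (58 + 45))*(-118) = (((7 - 4) + 2*9 + 9*(7 - 4)²) + (58 + 45))*(-118) = ((3 + 18 + 9*3²) + 103)*(-118) = ((3 + 18 + 9*9) + 103)*(-118) = ((3 + 18 + 81) + 103)*(-118) = (102 + 103)*(-118) = 205*(-118) = -24190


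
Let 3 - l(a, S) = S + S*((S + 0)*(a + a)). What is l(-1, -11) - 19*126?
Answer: -2138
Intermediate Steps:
l(a, S) = 3 - S - 2*a*S**2 (l(a, S) = 3 - (S + S*((S + 0)*(a + a))) = 3 - (S + S*(S*(2*a))) = 3 - (S + S*(2*S*a)) = 3 - (S + 2*a*S**2) = 3 + (-S - 2*a*S**2) = 3 - S - 2*a*S**2)
l(-1, -11) - 19*126 = (3 - 1*(-11) - 2*(-1)*(-11)**2) - 19*126 = (3 + 11 - 2*(-1)*121) - 2394 = (3 + 11 + 242) - 2394 = 256 - 2394 = -2138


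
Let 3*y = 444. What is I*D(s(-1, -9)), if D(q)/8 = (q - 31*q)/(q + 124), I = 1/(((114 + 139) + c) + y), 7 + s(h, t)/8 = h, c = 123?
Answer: 64/131 ≈ 0.48855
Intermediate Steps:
s(h, t) = -56 + 8*h
y = 148 (y = (⅓)*444 = 148)
I = 1/524 (I = 1/(((114 + 139) + 123) + 148) = 1/((253 + 123) + 148) = 1/(376 + 148) = 1/524 ≈ 0.0019084)
D(q) = -240*q/(124 + q) (D(q) = 8*((q - 31*q)/(q + 124)) = 8*((-30*q)/(124 + q)) = 8*(-30*q/(124 + q)) = -240*q/(124 + q))
I*D(s(-1, -9)) = (-240*(-56 + 8*(-1))/(124 + (-56 + 8*(-1))))/524 = (-240*(-56 - 8)/(124 + (-56 - 8)))/524 = (-240*(-64)/(124 - 64))/524 = (-240*(-64)/60)/524 = (-240*(-64)*1/60)/524 = (1/524)*256 = 64/131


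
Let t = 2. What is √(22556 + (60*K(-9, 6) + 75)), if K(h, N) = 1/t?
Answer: √22661 ≈ 150.54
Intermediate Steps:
K(h, N) = ½ (K(h, N) = 1/2 = ½)
√(22556 + (60*K(-9, 6) + 75)) = √(22556 + (60*(½) + 75)) = √(22556 + (30 + 75)) = √(22556 + 105) = √22661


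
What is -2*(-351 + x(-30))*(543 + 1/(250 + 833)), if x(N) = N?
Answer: 149369780/361 ≈ 4.1377e+5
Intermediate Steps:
-2*(-351 + x(-30))*(543 + 1/(250 + 833)) = -2*(-351 - 30)*(543 + 1/(250 + 833)) = -(-762)*(543 + 1/1083) = -(-762)*588070/1083 = -2*(-74684890/361) = 149369780/361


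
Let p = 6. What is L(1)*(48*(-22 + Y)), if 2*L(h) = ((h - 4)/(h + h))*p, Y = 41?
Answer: -4104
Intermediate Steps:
L(h) = 3*(-4 + h)/(2*h) (L(h) = (((h - 4)/(h + h))*6)/2 = (((-4 + h)/((2*h)))*6)/2 = (((-4 + h)*(1/(2*h)))*6)/2 = (((-4 + h)/(2*h))*6)/2 = (3*(-4 + h)/h)/2 = 3*(-4 + h)/(2*h))
L(1)*(48*(-22 + Y)) = (3/2 - 6/1)*(48*(-22 + 41)) = (3/2 - 6*1)*(48*19) = (3/2 - 6)*912 = -9/2*912 = -4104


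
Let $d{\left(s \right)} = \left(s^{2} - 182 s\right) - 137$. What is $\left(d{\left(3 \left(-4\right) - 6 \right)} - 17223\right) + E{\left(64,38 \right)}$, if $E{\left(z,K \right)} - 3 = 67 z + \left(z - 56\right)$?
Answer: $-9461$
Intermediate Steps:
$d{\left(s \right)} = -137 + s^{2} - 182 s$
$E{\left(z,K \right)} = -53 + 68 z$ ($E{\left(z,K \right)} = 3 + \left(67 z + \left(z - 56\right)\right) = 3 + \left(67 z + \left(-56 + z\right)\right) = 3 + \left(-56 + 68 z\right) = -53 + 68 z$)
$\left(d{\left(3 \left(-4\right) - 6 \right)} - 17223\right) + E{\left(64,38 \right)} = \left(\left(-137 + \left(3 \left(-4\right) - 6\right)^{2} - 182 \left(3 \left(-4\right) - 6\right)\right) - 17223\right) + \left(-53 + 68 \cdot 64\right) = \left(\left(-137 + \left(-12 - 6\right)^{2} - 182 \left(-12 - 6\right)\right) - 17223\right) + \left(-53 + 4352\right) = \left(\left(-137 + \left(-18\right)^{2} - -3276\right) - 17223\right) + 4299 = \left(\left(-137 + 324 + 3276\right) - 17223\right) + 4299 = \left(3463 - 17223\right) + 4299 = -13760 + 4299 = -9461$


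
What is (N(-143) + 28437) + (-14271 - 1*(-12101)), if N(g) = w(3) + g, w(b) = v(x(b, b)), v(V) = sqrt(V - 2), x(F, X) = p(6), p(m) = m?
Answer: 26126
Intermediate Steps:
x(F, X) = 6
v(V) = sqrt(-2 + V)
w(b) = 2 (w(b) = sqrt(-2 + 6) = sqrt(4) = 2)
N(g) = 2 + g
(N(-143) + 28437) + (-14271 - 1*(-12101)) = ((2 - 143) + 28437) + (-14271 - 1*(-12101)) = (-141 + 28437) + (-14271 + 12101) = 28296 - 2170 = 26126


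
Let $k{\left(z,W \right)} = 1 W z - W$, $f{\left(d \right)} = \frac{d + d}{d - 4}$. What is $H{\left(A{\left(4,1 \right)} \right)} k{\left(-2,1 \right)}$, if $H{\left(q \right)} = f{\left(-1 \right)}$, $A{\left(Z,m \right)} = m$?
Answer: $- \frac{6}{5} \approx -1.2$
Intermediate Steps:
$f{\left(d \right)} = \frac{2 d}{-4 + d}$
$k{\left(z,W \right)} = - W + W z$ ($k{\left(z,W \right)} = W z - W = - W + W z$)
$H{\left(q \right)} = \frac{2}{5}$ ($H{\left(q \right)} = 2 \left(-1\right) \frac{1}{-4 - 1} = 2 \left(-1\right) \frac{1}{-5} = 2 \left(-1\right) \left(- \frac{1}{5}\right) = \frac{2}{5}$)
$H{\left(A{\left(4,1 \right)} \right)} k{\left(-2,1 \right)} = \frac{2 \cdot 1 \left(-1 - 2\right)}{5} = \frac{2 \cdot 1 \left(-3\right)}{5} = \frac{2}{5} \left(-3\right) = - \frac{6}{5}$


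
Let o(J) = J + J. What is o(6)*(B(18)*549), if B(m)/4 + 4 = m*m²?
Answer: 153579456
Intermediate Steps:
o(J) = 2*J
B(m) = -16 + 4*m³ (B(m) = -16 + 4*(m*m²) = -16 + 4*m³)
o(6)*(B(18)*549) = (2*6)*((-16 + 4*18³)*549) = 12*((-16 + 4*5832)*549) = 12*((-16 + 23328)*549) = 12*(23312*549) = 12*12798288 = 153579456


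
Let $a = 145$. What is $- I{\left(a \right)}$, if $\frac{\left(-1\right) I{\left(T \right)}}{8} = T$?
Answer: $1160$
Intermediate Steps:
$I{\left(T \right)} = - 8 T$
$- I{\left(a \right)} = - \left(-8\right) 145 = \left(-1\right) \left(-1160\right) = 1160$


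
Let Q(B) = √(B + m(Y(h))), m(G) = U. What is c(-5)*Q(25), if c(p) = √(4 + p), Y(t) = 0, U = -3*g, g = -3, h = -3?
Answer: I*√34 ≈ 5.8309*I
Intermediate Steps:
U = 9 (U = -3*(-3) = 9)
m(G) = 9
Q(B) = √(9 + B) (Q(B) = √(B + 9) = √(9 + B))
c(-5)*Q(25) = √(4 - 5)*√(9 + 25) = √(-1)*√34 = I*√34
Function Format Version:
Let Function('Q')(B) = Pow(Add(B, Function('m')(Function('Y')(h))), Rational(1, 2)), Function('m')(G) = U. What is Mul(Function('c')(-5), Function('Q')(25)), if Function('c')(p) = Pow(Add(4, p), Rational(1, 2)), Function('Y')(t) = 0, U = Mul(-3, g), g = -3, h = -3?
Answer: Mul(I, Pow(34, Rational(1, 2))) ≈ Mul(5.8309, I)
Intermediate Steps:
U = 9 (U = Mul(-3, -3) = 9)
Function('m')(G) = 9
Function('Q')(B) = Pow(Add(9, B), Rational(1, 2)) (Function('Q')(B) = Pow(Add(B, 9), Rational(1, 2)) = Pow(Add(9, B), Rational(1, 2)))
Mul(Function('c')(-5), Function('Q')(25)) = Mul(Pow(Add(4, -5), Rational(1, 2)), Pow(Add(9, 25), Rational(1, 2))) = Mul(Pow(-1, Rational(1, 2)), Pow(34, Rational(1, 2))) = Mul(I, Pow(34, Rational(1, 2)))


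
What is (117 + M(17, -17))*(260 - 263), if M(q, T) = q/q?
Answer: -354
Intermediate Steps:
M(q, T) = 1
(117 + M(17, -17))*(260 - 263) = (117 + 1)*(260 - 263) = 118*(-3) = -354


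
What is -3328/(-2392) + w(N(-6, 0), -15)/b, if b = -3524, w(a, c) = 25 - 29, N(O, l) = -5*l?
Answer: 28215/20263 ≈ 1.3924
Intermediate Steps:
w(a, c) = -4
-3328/(-2392) + w(N(-6, 0), -15)/b = -3328/(-2392) - 4/(-3524) = -3328*(-1/2392) - 4*(-1/3524) = 32/23 + 1/881 = 28215/20263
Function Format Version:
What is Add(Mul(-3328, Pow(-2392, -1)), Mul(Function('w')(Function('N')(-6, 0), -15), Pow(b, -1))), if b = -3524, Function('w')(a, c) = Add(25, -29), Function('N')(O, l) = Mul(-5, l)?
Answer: Rational(28215, 20263) ≈ 1.3924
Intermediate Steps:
Function('w')(a, c) = -4
Add(Mul(-3328, Pow(-2392, -1)), Mul(Function('w')(Function('N')(-6, 0), -15), Pow(b, -1))) = Add(Mul(-3328, Pow(-2392, -1)), Mul(-4, Pow(-3524, -1))) = Add(Mul(-3328, Rational(-1, 2392)), Mul(-4, Rational(-1, 3524))) = Add(Rational(32, 23), Rational(1, 881)) = Rational(28215, 20263)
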